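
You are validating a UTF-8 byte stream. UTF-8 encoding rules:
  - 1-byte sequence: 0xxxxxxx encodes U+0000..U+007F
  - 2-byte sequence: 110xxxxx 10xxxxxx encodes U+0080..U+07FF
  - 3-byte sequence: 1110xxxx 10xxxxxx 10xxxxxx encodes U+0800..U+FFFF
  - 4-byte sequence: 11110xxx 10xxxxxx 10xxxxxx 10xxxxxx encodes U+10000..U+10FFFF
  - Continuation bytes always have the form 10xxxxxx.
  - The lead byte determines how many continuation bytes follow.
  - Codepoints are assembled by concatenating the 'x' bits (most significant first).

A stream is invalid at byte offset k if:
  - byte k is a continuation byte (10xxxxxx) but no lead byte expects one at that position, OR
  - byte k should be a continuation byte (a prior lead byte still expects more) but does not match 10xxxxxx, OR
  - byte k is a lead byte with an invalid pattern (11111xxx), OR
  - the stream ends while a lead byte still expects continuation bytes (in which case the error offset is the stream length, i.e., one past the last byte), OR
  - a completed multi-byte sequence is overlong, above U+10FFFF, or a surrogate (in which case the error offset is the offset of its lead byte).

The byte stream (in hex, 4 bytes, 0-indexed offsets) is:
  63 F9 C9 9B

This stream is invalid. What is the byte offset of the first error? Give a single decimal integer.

Byte[0]=63: 1-byte ASCII. cp=U+0063
Byte[1]=F9: INVALID lead byte (not 0xxx/110x/1110/11110)

Answer: 1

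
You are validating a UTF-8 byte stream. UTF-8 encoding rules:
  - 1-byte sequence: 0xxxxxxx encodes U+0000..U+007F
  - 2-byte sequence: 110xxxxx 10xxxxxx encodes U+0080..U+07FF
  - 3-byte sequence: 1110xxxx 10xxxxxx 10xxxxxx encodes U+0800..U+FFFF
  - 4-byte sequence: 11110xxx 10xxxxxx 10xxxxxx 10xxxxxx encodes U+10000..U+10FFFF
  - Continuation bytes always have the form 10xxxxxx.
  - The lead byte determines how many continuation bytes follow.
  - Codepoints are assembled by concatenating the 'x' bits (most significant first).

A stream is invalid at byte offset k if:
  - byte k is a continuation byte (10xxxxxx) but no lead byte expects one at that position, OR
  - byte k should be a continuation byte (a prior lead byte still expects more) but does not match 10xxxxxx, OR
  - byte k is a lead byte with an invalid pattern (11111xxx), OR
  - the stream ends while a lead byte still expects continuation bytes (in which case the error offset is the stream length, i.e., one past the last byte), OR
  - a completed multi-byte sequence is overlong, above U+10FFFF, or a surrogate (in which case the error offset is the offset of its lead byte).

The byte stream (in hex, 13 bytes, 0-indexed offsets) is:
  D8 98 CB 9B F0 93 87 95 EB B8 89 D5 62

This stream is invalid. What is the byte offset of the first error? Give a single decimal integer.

Answer: 12

Derivation:
Byte[0]=D8: 2-byte lead, need 1 cont bytes. acc=0x18
Byte[1]=98: continuation. acc=(acc<<6)|0x18=0x618
Completed: cp=U+0618 (starts at byte 0)
Byte[2]=CB: 2-byte lead, need 1 cont bytes. acc=0xB
Byte[3]=9B: continuation. acc=(acc<<6)|0x1B=0x2DB
Completed: cp=U+02DB (starts at byte 2)
Byte[4]=F0: 4-byte lead, need 3 cont bytes. acc=0x0
Byte[5]=93: continuation. acc=(acc<<6)|0x13=0x13
Byte[6]=87: continuation. acc=(acc<<6)|0x07=0x4C7
Byte[7]=95: continuation. acc=(acc<<6)|0x15=0x131D5
Completed: cp=U+131D5 (starts at byte 4)
Byte[8]=EB: 3-byte lead, need 2 cont bytes. acc=0xB
Byte[9]=B8: continuation. acc=(acc<<6)|0x38=0x2F8
Byte[10]=89: continuation. acc=(acc<<6)|0x09=0xBE09
Completed: cp=U+BE09 (starts at byte 8)
Byte[11]=D5: 2-byte lead, need 1 cont bytes. acc=0x15
Byte[12]=62: expected 10xxxxxx continuation. INVALID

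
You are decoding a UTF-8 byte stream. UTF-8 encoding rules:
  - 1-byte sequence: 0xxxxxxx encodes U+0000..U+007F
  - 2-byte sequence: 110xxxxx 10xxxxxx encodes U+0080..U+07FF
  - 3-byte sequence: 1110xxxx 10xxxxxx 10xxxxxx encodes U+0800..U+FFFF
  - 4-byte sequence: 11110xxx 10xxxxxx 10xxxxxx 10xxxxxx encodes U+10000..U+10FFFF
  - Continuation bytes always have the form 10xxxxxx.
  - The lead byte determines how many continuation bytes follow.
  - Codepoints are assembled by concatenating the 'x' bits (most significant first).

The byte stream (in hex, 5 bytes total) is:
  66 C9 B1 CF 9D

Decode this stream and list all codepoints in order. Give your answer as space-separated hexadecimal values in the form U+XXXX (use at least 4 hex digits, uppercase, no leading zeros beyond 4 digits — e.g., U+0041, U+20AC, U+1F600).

Answer: U+0066 U+0271 U+03DD

Derivation:
Byte[0]=66: 1-byte ASCII. cp=U+0066
Byte[1]=C9: 2-byte lead, need 1 cont bytes. acc=0x9
Byte[2]=B1: continuation. acc=(acc<<6)|0x31=0x271
Completed: cp=U+0271 (starts at byte 1)
Byte[3]=CF: 2-byte lead, need 1 cont bytes. acc=0xF
Byte[4]=9D: continuation. acc=(acc<<6)|0x1D=0x3DD
Completed: cp=U+03DD (starts at byte 3)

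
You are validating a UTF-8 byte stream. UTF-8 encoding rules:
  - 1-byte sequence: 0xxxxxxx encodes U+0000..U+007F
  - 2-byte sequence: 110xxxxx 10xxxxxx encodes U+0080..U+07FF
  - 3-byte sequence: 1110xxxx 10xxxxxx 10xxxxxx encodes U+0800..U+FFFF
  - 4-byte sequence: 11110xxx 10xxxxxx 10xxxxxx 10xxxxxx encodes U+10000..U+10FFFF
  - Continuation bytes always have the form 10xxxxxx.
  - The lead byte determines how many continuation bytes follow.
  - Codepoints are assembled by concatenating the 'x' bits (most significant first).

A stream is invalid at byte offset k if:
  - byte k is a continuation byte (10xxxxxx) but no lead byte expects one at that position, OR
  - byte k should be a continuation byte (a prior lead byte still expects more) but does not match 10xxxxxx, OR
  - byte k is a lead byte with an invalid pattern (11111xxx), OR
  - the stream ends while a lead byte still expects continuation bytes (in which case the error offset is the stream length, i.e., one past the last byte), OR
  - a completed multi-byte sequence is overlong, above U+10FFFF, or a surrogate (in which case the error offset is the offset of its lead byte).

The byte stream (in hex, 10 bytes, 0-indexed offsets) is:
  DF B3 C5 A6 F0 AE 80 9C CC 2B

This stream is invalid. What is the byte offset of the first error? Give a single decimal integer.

Answer: 9

Derivation:
Byte[0]=DF: 2-byte lead, need 1 cont bytes. acc=0x1F
Byte[1]=B3: continuation. acc=(acc<<6)|0x33=0x7F3
Completed: cp=U+07F3 (starts at byte 0)
Byte[2]=C5: 2-byte lead, need 1 cont bytes. acc=0x5
Byte[3]=A6: continuation. acc=(acc<<6)|0x26=0x166
Completed: cp=U+0166 (starts at byte 2)
Byte[4]=F0: 4-byte lead, need 3 cont bytes. acc=0x0
Byte[5]=AE: continuation. acc=(acc<<6)|0x2E=0x2E
Byte[6]=80: continuation. acc=(acc<<6)|0x00=0xB80
Byte[7]=9C: continuation. acc=(acc<<6)|0x1C=0x2E01C
Completed: cp=U+2E01C (starts at byte 4)
Byte[8]=CC: 2-byte lead, need 1 cont bytes. acc=0xC
Byte[9]=2B: expected 10xxxxxx continuation. INVALID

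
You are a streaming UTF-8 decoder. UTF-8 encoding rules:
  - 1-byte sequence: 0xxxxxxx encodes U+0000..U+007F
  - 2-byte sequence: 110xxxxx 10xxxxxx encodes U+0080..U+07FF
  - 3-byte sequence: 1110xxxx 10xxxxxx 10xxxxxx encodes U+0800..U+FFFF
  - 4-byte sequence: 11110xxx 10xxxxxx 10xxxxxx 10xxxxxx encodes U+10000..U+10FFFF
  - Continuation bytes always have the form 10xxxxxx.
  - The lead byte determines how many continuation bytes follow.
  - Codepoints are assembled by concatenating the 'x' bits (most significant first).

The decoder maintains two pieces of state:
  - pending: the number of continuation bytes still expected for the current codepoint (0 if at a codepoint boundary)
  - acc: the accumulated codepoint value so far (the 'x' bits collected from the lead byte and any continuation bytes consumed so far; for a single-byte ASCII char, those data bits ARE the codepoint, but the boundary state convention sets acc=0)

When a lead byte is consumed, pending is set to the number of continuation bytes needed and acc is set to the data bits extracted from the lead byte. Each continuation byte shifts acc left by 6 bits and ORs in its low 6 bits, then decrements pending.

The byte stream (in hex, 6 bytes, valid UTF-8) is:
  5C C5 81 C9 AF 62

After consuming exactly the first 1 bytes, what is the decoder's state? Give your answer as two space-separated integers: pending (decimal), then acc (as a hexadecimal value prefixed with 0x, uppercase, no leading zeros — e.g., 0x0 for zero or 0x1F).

Byte[0]=5C: 1-byte. pending=0, acc=0x0

Answer: 0 0x0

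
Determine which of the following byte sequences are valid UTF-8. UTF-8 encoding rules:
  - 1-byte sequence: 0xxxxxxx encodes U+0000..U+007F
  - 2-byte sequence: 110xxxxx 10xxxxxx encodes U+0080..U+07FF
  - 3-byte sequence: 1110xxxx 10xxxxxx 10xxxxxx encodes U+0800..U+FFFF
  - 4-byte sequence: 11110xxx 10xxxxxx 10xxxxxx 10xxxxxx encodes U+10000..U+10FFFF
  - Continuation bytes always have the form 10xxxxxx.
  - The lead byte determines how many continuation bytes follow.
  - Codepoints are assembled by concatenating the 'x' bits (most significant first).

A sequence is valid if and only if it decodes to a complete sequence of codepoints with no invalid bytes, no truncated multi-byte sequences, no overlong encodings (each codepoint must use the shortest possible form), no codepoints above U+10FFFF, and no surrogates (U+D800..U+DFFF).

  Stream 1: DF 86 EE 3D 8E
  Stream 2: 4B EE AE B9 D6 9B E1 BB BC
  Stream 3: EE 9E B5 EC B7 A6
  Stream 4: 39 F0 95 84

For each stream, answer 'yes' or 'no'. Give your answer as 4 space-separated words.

Answer: no yes yes no

Derivation:
Stream 1: error at byte offset 3. INVALID
Stream 2: decodes cleanly. VALID
Stream 3: decodes cleanly. VALID
Stream 4: error at byte offset 4. INVALID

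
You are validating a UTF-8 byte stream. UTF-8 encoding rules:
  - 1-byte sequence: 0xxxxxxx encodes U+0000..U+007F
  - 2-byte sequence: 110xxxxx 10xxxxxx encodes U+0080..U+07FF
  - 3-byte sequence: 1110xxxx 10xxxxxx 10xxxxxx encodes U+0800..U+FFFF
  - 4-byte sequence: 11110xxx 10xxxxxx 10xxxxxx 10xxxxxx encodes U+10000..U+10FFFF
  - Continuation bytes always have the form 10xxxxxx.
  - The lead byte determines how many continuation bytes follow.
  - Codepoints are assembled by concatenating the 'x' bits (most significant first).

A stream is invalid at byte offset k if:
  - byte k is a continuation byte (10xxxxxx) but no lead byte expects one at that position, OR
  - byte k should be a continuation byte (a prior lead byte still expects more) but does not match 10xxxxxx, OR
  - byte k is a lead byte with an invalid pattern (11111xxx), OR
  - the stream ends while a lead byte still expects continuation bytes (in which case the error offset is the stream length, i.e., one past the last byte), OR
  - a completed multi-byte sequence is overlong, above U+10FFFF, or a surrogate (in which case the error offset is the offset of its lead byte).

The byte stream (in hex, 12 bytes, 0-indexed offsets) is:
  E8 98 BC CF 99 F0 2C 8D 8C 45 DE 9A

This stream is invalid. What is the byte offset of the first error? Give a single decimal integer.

Byte[0]=E8: 3-byte lead, need 2 cont bytes. acc=0x8
Byte[1]=98: continuation. acc=(acc<<6)|0x18=0x218
Byte[2]=BC: continuation. acc=(acc<<6)|0x3C=0x863C
Completed: cp=U+863C (starts at byte 0)
Byte[3]=CF: 2-byte lead, need 1 cont bytes. acc=0xF
Byte[4]=99: continuation. acc=(acc<<6)|0x19=0x3D9
Completed: cp=U+03D9 (starts at byte 3)
Byte[5]=F0: 4-byte lead, need 3 cont bytes. acc=0x0
Byte[6]=2C: expected 10xxxxxx continuation. INVALID

Answer: 6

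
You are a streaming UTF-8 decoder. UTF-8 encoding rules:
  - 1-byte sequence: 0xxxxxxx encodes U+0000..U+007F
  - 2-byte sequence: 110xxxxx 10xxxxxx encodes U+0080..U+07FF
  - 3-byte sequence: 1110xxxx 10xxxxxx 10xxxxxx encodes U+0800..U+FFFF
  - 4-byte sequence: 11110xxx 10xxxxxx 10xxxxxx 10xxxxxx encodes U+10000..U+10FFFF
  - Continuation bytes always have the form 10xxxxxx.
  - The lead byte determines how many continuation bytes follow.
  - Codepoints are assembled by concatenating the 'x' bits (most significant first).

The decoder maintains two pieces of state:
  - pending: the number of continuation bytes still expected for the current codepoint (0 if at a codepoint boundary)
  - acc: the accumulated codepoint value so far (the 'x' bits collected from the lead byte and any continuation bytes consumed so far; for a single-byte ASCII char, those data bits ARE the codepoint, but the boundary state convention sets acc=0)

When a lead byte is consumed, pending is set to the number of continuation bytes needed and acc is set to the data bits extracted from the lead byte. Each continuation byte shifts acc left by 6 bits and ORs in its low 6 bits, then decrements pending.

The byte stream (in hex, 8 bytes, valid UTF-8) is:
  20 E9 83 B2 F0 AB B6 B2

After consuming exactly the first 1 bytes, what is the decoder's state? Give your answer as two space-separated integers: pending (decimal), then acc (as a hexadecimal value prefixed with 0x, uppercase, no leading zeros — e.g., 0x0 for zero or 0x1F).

Byte[0]=20: 1-byte. pending=0, acc=0x0

Answer: 0 0x0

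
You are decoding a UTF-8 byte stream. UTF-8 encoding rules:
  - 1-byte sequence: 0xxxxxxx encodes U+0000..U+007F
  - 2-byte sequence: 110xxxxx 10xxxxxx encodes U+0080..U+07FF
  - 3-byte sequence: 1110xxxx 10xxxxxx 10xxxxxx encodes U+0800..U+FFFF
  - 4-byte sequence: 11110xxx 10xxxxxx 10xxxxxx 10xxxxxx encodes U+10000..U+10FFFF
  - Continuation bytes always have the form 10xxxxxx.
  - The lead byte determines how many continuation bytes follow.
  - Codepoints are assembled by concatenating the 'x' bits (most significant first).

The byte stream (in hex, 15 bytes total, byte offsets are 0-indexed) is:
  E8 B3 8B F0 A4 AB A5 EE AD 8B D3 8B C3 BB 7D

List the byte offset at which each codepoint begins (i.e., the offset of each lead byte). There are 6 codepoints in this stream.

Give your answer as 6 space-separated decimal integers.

Answer: 0 3 7 10 12 14

Derivation:
Byte[0]=E8: 3-byte lead, need 2 cont bytes. acc=0x8
Byte[1]=B3: continuation. acc=(acc<<6)|0x33=0x233
Byte[2]=8B: continuation. acc=(acc<<6)|0x0B=0x8CCB
Completed: cp=U+8CCB (starts at byte 0)
Byte[3]=F0: 4-byte lead, need 3 cont bytes. acc=0x0
Byte[4]=A4: continuation. acc=(acc<<6)|0x24=0x24
Byte[5]=AB: continuation. acc=(acc<<6)|0x2B=0x92B
Byte[6]=A5: continuation. acc=(acc<<6)|0x25=0x24AE5
Completed: cp=U+24AE5 (starts at byte 3)
Byte[7]=EE: 3-byte lead, need 2 cont bytes. acc=0xE
Byte[8]=AD: continuation. acc=(acc<<6)|0x2D=0x3AD
Byte[9]=8B: continuation. acc=(acc<<6)|0x0B=0xEB4B
Completed: cp=U+EB4B (starts at byte 7)
Byte[10]=D3: 2-byte lead, need 1 cont bytes. acc=0x13
Byte[11]=8B: continuation. acc=(acc<<6)|0x0B=0x4CB
Completed: cp=U+04CB (starts at byte 10)
Byte[12]=C3: 2-byte lead, need 1 cont bytes. acc=0x3
Byte[13]=BB: continuation. acc=(acc<<6)|0x3B=0xFB
Completed: cp=U+00FB (starts at byte 12)
Byte[14]=7D: 1-byte ASCII. cp=U+007D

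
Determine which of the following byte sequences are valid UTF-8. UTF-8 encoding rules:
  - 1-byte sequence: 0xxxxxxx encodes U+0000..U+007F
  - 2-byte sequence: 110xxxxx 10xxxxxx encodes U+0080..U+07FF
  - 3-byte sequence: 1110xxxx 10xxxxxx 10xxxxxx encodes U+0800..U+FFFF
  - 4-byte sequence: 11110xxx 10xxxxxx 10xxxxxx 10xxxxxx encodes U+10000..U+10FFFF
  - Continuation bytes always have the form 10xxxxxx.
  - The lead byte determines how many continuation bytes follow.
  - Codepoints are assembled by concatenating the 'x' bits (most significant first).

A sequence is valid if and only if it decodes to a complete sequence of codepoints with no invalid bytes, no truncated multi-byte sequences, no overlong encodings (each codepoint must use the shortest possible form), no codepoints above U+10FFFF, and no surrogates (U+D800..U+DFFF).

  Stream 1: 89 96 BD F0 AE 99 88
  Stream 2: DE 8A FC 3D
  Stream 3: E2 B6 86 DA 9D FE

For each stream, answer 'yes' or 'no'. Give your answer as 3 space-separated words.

Answer: no no no

Derivation:
Stream 1: error at byte offset 0. INVALID
Stream 2: error at byte offset 2. INVALID
Stream 3: error at byte offset 5. INVALID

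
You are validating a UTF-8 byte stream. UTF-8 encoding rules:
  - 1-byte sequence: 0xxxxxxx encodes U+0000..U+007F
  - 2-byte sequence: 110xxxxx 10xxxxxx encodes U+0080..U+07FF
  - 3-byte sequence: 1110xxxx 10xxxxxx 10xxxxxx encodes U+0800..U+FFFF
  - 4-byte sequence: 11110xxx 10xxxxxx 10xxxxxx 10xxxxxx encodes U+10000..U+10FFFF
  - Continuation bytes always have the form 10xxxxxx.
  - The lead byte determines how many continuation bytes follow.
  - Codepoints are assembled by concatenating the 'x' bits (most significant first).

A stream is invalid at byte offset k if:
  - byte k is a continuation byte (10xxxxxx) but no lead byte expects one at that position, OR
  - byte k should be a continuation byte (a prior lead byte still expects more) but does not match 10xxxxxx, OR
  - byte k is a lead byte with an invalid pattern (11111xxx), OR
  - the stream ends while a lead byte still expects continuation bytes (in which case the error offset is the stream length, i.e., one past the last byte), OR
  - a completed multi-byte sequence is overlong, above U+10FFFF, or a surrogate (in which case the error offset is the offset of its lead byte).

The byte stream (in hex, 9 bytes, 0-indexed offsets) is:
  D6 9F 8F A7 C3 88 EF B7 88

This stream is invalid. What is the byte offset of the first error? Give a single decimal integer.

Answer: 2

Derivation:
Byte[0]=D6: 2-byte lead, need 1 cont bytes. acc=0x16
Byte[1]=9F: continuation. acc=(acc<<6)|0x1F=0x59F
Completed: cp=U+059F (starts at byte 0)
Byte[2]=8F: INVALID lead byte (not 0xxx/110x/1110/11110)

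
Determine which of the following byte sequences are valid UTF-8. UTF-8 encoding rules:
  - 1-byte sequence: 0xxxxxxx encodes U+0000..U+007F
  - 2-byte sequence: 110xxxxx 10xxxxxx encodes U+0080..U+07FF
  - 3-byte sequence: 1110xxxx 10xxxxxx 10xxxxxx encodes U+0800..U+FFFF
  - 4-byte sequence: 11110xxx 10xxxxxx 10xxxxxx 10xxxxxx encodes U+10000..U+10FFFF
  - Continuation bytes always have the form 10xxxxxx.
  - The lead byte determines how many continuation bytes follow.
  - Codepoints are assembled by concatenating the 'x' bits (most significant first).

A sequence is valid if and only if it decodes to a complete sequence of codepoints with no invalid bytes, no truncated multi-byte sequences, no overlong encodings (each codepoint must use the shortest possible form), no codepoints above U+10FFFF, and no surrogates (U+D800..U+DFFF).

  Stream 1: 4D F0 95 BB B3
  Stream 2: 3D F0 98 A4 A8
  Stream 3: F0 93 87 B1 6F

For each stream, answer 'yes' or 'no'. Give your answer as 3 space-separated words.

Answer: yes yes yes

Derivation:
Stream 1: decodes cleanly. VALID
Stream 2: decodes cleanly. VALID
Stream 3: decodes cleanly. VALID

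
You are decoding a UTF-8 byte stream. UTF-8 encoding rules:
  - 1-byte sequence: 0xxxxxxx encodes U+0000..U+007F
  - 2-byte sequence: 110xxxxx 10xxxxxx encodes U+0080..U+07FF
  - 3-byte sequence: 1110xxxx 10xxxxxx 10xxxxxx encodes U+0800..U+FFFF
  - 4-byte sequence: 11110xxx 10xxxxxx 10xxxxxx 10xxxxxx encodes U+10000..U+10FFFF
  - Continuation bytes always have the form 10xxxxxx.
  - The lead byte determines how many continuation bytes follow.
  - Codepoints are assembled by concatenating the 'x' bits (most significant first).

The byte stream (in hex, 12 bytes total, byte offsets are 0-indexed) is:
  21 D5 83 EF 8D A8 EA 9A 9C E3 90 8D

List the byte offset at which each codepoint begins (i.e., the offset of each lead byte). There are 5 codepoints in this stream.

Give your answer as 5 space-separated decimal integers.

Answer: 0 1 3 6 9

Derivation:
Byte[0]=21: 1-byte ASCII. cp=U+0021
Byte[1]=D5: 2-byte lead, need 1 cont bytes. acc=0x15
Byte[2]=83: continuation. acc=(acc<<6)|0x03=0x543
Completed: cp=U+0543 (starts at byte 1)
Byte[3]=EF: 3-byte lead, need 2 cont bytes. acc=0xF
Byte[4]=8D: continuation. acc=(acc<<6)|0x0D=0x3CD
Byte[5]=A8: continuation. acc=(acc<<6)|0x28=0xF368
Completed: cp=U+F368 (starts at byte 3)
Byte[6]=EA: 3-byte lead, need 2 cont bytes. acc=0xA
Byte[7]=9A: continuation. acc=(acc<<6)|0x1A=0x29A
Byte[8]=9C: continuation. acc=(acc<<6)|0x1C=0xA69C
Completed: cp=U+A69C (starts at byte 6)
Byte[9]=E3: 3-byte lead, need 2 cont bytes. acc=0x3
Byte[10]=90: continuation. acc=(acc<<6)|0x10=0xD0
Byte[11]=8D: continuation. acc=(acc<<6)|0x0D=0x340D
Completed: cp=U+340D (starts at byte 9)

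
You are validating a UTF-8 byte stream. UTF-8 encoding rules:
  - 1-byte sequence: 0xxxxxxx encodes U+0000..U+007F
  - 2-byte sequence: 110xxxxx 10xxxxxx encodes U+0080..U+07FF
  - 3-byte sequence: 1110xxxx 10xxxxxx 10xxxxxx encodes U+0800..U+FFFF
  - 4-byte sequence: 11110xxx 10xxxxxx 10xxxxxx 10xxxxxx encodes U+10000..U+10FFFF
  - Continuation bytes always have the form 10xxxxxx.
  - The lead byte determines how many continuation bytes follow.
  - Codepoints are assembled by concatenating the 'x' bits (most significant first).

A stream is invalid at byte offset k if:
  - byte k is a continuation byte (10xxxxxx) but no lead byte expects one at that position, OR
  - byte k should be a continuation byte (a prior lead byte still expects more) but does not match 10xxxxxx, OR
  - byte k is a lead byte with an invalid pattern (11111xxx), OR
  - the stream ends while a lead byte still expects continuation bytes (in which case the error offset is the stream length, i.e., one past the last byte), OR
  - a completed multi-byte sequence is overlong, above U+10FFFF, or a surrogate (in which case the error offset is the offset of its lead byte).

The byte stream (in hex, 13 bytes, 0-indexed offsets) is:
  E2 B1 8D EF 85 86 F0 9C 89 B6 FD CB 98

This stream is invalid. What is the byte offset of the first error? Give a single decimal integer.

Answer: 10

Derivation:
Byte[0]=E2: 3-byte lead, need 2 cont bytes. acc=0x2
Byte[1]=B1: continuation. acc=(acc<<6)|0x31=0xB1
Byte[2]=8D: continuation. acc=(acc<<6)|0x0D=0x2C4D
Completed: cp=U+2C4D (starts at byte 0)
Byte[3]=EF: 3-byte lead, need 2 cont bytes. acc=0xF
Byte[4]=85: continuation. acc=(acc<<6)|0x05=0x3C5
Byte[5]=86: continuation. acc=(acc<<6)|0x06=0xF146
Completed: cp=U+F146 (starts at byte 3)
Byte[6]=F0: 4-byte lead, need 3 cont bytes. acc=0x0
Byte[7]=9C: continuation. acc=(acc<<6)|0x1C=0x1C
Byte[8]=89: continuation. acc=(acc<<6)|0x09=0x709
Byte[9]=B6: continuation. acc=(acc<<6)|0x36=0x1C276
Completed: cp=U+1C276 (starts at byte 6)
Byte[10]=FD: INVALID lead byte (not 0xxx/110x/1110/11110)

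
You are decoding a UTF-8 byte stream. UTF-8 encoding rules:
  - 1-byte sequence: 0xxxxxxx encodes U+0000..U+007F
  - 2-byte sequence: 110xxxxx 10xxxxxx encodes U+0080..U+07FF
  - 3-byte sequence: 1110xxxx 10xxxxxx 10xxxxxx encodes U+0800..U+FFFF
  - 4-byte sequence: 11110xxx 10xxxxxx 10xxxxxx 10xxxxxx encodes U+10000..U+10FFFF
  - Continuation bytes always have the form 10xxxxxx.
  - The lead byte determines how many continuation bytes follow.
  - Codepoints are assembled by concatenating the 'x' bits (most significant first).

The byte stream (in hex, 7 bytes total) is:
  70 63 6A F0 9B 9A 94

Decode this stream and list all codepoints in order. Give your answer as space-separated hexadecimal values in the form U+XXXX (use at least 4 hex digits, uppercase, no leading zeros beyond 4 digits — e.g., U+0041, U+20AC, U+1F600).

Answer: U+0070 U+0063 U+006A U+1B694

Derivation:
Byte[0]=70: 1-byte ASCII. cp=U+0070
Byte[1]=63: 1-byte ASCII. cp=U+0063
Byte[2]=6A: 1-byte ASCII. cp=U+006A
Byte[3]=F0: 4-byte lead, need 3 cont bytes. acc=0x0
Byte[4]=9B: continuation. acc=(acc<<6)|0x1B=0x1B
Byte[5]=9A: continuation. acc=(acc<<6)|0x1A=0x6DA
Byte[6]=94: continuation. acc=(acc<<6)|0x14=0x1B694
Completed: cp=U+1B694 (starts at byte 3)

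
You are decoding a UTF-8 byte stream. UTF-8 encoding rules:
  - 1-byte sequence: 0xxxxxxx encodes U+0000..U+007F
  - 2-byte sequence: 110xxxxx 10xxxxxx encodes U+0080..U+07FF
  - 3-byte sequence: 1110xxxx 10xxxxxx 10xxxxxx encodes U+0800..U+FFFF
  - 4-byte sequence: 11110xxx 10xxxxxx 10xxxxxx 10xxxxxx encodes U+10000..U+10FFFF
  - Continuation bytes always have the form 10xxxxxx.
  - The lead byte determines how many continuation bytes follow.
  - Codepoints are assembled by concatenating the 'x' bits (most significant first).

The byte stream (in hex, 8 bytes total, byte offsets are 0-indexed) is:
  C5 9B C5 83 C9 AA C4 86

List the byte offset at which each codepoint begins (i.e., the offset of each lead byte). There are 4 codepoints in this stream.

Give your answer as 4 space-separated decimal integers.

Byte[0]=C5: 2-byte lead, need 1 cont bytes. acc=0x5
Byte[1]=9B: continuation. acc=(acc<<6)|0x1B=0x15B
Completed: cp=U+015B (starts at byte 0)
Byte[2]=C5: 2-byte lead, need 1 cont bytes. acc=0x5
Byte[3]=83: continuation. acc=(acc<<6)|0x03=0x143
Completed: cp=U+0143 (starts at byte 2)
Byte[4]=C9: 2-byte lead, need 1 cont bytes. acc=0x9
Byte[5]=AA: continuation. acc=(acc<<6)|0x2A=0x26A
Completed: cp=U+026A (starts at byte 4)
Byte[6]=C4: 2-byte lead, need 1 cont bytes. acc=0x4
Byte[7]=86: continuation. acc=(acc<<6)|0x06=0x106
Completed: cp=U+0106 (starts at byte 6)

Answer: 0 2 4 6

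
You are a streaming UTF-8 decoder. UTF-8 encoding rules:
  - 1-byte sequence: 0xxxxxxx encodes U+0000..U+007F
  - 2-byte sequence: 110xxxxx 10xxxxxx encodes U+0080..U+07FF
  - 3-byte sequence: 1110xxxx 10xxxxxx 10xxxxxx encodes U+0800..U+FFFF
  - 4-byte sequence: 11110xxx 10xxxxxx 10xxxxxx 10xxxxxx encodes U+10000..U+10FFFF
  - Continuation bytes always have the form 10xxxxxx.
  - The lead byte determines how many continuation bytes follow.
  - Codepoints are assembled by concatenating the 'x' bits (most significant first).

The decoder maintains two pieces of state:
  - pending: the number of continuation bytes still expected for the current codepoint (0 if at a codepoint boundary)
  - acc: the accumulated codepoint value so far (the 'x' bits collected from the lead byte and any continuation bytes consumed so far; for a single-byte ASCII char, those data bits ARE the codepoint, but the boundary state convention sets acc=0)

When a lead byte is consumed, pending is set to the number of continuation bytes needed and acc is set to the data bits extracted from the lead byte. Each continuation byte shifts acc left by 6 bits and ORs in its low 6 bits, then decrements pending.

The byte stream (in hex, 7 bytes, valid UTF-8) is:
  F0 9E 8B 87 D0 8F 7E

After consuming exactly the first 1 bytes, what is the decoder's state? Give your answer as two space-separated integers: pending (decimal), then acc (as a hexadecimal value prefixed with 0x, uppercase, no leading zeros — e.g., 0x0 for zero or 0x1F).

Answer: 3 0x0

Derivation:
Byte[0]=F0: 4-byte lead. pending=3, acc=0x0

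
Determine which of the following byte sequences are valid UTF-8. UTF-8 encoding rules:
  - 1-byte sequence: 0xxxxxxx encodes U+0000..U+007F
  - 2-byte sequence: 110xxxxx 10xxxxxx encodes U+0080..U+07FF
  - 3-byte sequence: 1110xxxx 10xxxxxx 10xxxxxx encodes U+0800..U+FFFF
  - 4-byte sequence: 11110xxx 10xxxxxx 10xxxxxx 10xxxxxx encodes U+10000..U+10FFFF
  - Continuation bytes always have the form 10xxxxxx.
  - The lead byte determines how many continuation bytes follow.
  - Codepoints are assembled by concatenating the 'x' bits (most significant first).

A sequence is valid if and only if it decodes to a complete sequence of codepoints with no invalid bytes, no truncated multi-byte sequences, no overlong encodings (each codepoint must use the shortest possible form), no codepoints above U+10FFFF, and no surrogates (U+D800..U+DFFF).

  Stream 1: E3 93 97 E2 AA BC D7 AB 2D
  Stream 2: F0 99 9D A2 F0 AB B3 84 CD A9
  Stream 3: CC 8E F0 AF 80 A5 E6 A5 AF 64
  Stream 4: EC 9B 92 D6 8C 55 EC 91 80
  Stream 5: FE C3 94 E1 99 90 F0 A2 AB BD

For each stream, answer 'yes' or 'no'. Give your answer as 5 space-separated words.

Answer: yes yes yes yes no

Derivation:
Stream 1: decodes cleanly. VALID
Stream 2: decodes cleanly. VALID
Stream 3: decodes cleanly. VALID
Stream 4: decodes cleanly. VALID
Stream 5: error at byte offset 0. INVALID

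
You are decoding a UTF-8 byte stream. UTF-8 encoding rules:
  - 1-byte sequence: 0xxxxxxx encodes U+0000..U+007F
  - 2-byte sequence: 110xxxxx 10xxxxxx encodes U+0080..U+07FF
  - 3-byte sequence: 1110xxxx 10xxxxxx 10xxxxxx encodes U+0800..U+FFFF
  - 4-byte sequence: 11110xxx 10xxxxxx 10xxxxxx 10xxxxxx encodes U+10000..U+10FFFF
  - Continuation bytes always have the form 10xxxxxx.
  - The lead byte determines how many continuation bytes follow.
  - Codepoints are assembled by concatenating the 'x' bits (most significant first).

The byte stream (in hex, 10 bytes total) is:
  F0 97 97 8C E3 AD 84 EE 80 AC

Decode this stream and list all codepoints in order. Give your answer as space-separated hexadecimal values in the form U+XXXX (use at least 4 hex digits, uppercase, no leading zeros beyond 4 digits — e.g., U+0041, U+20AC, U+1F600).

Answer: U+175CC U+3B44 U+E02C

Derivation:
Byte[0]=F0: 4-byte lead, need 3 cont bytes. acc=0x0
Byte[1]=97: continuation. acc=(acc<<6)|0x17=0x17
Byte[2]=97: continuation. acc=(acc<<6)|0x17=0x5D7
Byte[3]=8C: continuation. acc=(acc<<6)|0x0C=0x175CC
Completed: cp=U+175CC (starts at byte 0)
Byte[4]=E3: 3-byte lead, need 2 cont bytes. acc=0x3
Byte[5]=AD: continuation. acc=(acc<<6)|0x2D=0xED
Byte[6]=84: continuation. acc=(acc<<6)|0x04=0x3B44
Completed: cp=U+3B44 (starts at byte 4)
Byte[7]=EE: 3-byte lead, need 2 cont bytes. acc=0xE
Byte[8]=80: continuation. acc=(acc<<6)|0x00=0x380
Byte[9]=AC: continuation. acc=(acc<<6)|0x2C=0xE02C
Completed: cp=U+E02C (starts at byte 7)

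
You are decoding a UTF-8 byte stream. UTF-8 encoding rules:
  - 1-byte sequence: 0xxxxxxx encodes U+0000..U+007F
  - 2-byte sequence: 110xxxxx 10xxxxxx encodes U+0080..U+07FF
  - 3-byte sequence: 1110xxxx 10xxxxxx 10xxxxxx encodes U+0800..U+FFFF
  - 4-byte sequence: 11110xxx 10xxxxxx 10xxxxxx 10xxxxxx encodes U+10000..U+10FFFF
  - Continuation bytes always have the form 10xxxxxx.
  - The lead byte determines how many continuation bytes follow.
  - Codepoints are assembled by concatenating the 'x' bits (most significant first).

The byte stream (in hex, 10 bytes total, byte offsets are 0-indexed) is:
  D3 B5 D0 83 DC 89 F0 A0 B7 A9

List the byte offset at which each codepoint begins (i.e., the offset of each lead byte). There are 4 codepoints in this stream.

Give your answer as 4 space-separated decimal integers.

Byte[0]=D3: 2-byte lead, need 1 cont bytes. acc=0x13
Byte[1]=B5: continuation. acc=(acc<<6)|0x35=0x4F5
Completed: cp=U+04F5 (starts at byte 0)
Byte[2]=D0: 2-byte lead, need 1 cont bytes. acc=0x10
Byte[3]=83: continuation. acc=(acc<<6)|0x03=0x403
Completed: cp=U+0403 (starts at byte 2)
Byte[4]=DC: 2-byte lead, need 1 cont bytes. acc=0x1C
Byte[5]=89: continuation. acc=(acc<<6)|0x09=0x709
Completed: cp=U+0709 (starts at byte 4)
Byte[6]=F0: 4-byte lead, need 3 cont bytes. acc=0x0
Byte[7]=A0: continuation. acc=(acc<<6)|0x20=0x20
Byte[8]=B7: continuation. acc=(acc<<6)|0x37=0x837
Byte[9]=A9: continuation. acc=(acc<<6)|0x29=0x20DE9
Completed: cp=U+20DE9 (starts at byte 6)

Answer: 0 2 4 6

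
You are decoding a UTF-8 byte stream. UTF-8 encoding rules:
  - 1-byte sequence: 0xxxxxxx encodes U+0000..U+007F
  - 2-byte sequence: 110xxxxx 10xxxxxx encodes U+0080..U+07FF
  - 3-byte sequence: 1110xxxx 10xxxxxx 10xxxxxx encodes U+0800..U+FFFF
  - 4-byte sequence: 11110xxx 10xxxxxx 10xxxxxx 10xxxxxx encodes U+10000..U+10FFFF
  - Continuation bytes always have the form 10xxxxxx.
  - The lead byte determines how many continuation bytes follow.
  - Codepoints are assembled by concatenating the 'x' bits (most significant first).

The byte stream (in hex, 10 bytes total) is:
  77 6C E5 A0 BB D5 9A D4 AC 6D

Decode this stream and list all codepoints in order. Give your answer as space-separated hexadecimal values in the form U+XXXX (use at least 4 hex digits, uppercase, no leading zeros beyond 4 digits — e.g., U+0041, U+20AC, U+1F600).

Answer: U+0077 U+006C U+583B U+055A U+052C U+006D

Derivation:
Byte[0]=77: 1-byte ASCII. cp=U+0077
Byte[1]=6C: 1-byte ASCII. cp=U+006C
Byte[2]=E5: 3-byte lead, need 2 cont bytes. acc=0x5
Byte[3]=A0: continuation. acc=(acc<<6)|0x20=0x160
Byte[4]=BB: continuation. acc=(acc<<6)|0x3B=0x583B
Completed: cp=U+583B (starts at byte 2)
Byte[5]=D5: 2-byte lead, need 1 cont bytes. acc=0x15
Byte[6]=9A: continuation. acc=(acc<<6)|0x1A=0x55A
Completed: cp=U+055A (starts at byte 5)
Byte[7]=D4: 2-byte lead, need 1 cont bytes. acc=0x14
Byte[8]=AC: continuation. acc=(acc<<6)|0x2C=0x52C
Completed: cp=U+052C (starts at byte 7)
Byte[9]=6D: 1-byte ASCII. cp=U+006D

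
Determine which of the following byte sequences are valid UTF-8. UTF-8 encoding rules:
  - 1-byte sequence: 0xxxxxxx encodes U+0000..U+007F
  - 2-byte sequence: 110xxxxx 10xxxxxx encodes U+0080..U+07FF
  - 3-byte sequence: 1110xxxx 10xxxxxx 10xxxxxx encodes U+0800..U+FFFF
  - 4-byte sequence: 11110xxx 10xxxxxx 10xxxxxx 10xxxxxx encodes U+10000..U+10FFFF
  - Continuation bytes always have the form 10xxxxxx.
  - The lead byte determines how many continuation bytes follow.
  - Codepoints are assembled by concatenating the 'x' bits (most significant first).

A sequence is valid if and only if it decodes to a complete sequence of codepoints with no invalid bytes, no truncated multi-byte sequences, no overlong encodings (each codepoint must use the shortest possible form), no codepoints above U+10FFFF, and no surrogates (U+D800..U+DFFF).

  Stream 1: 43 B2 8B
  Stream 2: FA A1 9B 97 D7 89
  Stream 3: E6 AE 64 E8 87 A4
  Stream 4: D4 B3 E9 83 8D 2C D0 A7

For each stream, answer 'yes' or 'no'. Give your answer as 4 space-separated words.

Answer: no no no yes

Derivation:
Stream 1: error at byte offset 1. INVALID
Stream 2: error at byte offset 0. INVALID
Stream 3: error at byte offset 2. INVALID
Stream 4: decodes cleanly. VALID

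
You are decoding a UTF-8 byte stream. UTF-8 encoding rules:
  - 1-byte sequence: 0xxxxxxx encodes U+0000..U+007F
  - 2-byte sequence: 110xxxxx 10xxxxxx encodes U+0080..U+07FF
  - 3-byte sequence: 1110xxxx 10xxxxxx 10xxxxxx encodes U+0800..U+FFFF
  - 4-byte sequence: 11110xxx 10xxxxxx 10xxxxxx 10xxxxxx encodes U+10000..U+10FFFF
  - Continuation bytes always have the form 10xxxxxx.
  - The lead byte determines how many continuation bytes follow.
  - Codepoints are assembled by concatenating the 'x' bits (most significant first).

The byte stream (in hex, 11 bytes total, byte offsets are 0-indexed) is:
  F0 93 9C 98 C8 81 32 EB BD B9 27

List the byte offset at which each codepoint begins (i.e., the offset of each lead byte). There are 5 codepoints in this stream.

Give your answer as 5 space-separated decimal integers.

Answer: 0 4 6 7 10

Derivation:
Byte[0]=F0: 4-byte lead, need 3 cont bytes. acc=0x0
Byte[1]=93: continuation. acc=(acc<<6)|0x13=0x13
Byte[2]=9C: continuation. acc=(acc<<6)|0x1C=0x4DC
Byte[3]=98: continuation. acc=(acc<<6)|0x18=0x13718
Completed: cp=U+13718 (starts at byte 0)
Byte[4]=C8: 2-byte lead, need 1 cont bytes. acc=0x8
Byte[5]=81: continuation. acc=(acc<<6)|0x01=0x201
Completed: cp=U+0201 (starts at byte 4)
Byte[6]=32: 1-byte ASCII. cp=U+0032
Byte[7]=EB: 3-byte lead, need 2 cont bytes. acc=0xB
Byte[8]=BD: continuation. acc=(acc<<6)|0x3D=0x2FD
Byte[9]=B9: continuation. acc=(acc<<6)|0x39=0xBF79
Completed: cp=U+BF79 (starts at byte 7)
Byte[10]=27: 1-byte ASCII. cp=U+0027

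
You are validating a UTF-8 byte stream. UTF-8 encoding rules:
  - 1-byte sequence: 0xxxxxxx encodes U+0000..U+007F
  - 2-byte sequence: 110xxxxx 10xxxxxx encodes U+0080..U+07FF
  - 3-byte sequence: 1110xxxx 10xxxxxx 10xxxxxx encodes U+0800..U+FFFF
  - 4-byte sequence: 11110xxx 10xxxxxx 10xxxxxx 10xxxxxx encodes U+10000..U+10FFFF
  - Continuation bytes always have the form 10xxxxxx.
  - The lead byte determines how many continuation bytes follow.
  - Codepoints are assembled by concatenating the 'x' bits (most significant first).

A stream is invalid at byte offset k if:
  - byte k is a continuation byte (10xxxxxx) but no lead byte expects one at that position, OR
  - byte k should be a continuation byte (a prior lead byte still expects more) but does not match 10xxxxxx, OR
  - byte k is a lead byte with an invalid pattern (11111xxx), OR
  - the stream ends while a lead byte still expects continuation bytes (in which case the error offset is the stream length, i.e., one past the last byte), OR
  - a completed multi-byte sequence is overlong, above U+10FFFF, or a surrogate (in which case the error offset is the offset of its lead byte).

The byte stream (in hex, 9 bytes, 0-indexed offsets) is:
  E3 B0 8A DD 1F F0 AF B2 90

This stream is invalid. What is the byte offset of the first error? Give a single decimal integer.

Byte[0]=E3: 3-byte lead, need 2 cont bytes. acc=0x3
Byte[1]=B0: continuation. acc=(acc<<6)|0x30=0xF0
Byte[2]=8A: continuation. acc=(acc<<6)|0x0A=0x3C0A
Completed: cp=U+3C0A (starts at byte 0)
Byte[3]=DD: 2-byte lead, need 1 cont bytes. acc=0x1D
Byte[4]=1F: expected 10xxxxxx continuation. INVALID

Answer: 4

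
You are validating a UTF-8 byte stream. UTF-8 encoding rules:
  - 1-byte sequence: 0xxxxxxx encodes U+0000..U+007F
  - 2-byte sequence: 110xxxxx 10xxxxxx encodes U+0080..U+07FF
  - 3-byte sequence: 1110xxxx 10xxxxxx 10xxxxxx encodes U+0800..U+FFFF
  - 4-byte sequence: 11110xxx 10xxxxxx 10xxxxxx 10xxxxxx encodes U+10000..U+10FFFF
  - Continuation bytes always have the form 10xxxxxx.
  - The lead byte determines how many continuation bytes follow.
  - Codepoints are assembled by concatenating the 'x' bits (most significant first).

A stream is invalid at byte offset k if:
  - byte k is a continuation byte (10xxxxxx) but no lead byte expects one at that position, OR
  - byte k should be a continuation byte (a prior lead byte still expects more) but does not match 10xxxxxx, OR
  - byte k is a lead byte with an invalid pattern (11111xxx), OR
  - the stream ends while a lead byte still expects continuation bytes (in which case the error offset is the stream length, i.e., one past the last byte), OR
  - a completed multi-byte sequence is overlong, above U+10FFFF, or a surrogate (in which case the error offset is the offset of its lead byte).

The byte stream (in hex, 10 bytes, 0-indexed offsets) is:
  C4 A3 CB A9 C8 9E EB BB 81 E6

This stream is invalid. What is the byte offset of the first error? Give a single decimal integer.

Byte[0]=C4: 2-byte lead, need 1 cont bytes. acc=0x4
Byte[1]=A3: continuation. acc=(acc<<6)|0x23=0x123
Completed: cp=U+0123 (starts at byte 0)
Byte[2]=CB: 2-byte lead, need 1 cont bytes. acc=0xB
Byte[3]=A9: continuation. acc=(acc<<6)|0x29=0x2E9
Completed: cp=U+02E9 (starts at byte 2)
Byte[4]=C8: 2-byte lead, need 1 cont bytes. acc=0x8
Byte[5]=9E: continuation. acc=(acc<<6)|0x1E=0x21E
Completed: cp=U+021E (starts at byte 4)
Byte[6]=EB: 3-byte lead, need 2 cont bytes. acc=0xB
Byte[7]=BB: continuation. acc=(acc<<6)|0x3B=0x2FB
Byte[8]=81: continuation. acc=(acc<<6)|0x01=0xBEC1
Completed: cp=U+BEC1 (starts at byte 6)
Byte[9]=E6: 3-byte lead, need 2 cont bytes. acc=0x6
Byte[10]: stream ended, expected continuation. INVALID

Answer: 10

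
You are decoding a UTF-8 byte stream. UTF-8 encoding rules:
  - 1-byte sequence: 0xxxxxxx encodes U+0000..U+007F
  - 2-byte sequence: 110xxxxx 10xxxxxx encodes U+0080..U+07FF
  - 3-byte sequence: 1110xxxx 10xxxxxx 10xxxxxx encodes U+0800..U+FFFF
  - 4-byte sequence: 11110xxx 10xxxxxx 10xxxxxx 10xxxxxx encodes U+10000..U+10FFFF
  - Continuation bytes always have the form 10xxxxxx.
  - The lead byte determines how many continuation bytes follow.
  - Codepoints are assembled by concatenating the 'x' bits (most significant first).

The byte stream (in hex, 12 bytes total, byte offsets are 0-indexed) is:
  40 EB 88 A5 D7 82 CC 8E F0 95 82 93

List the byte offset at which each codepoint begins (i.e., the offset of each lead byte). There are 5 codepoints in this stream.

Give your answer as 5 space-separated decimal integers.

Answer: 0 1 4 6 8

Derivation:
Byte[0]=40: 1-byte ASCII. cp=U+0040
Byte[1]=EB: 3-byte lead, need 2 cont bytes. acc=0xB
Byte[2]=88: continuation. acc=(acc<<6)|0x08=0x2C8
Byte[3]=A5: continuation. acc=(acc<<6)|0x25=0xB225
Completed: cp=U+B225 (starts at byte 1)
Byte[4]=D7: 2-byte lead, need 1 cont bytes. acc=0x17
Byte[5]=82: continuation. acc=(acc<<6)|0x02=0x5C2
Completed: cp=U+05C2 (starts at byte 4)
Byte[6]=CC: 2-byte lead, need 1 cont bytes. acc=0xC
Byte[7]=8E: continuation. acc=(acc<<6)|0x0E=0x30E
Completed: cp=U+030E (starts at byte 6)
Byte[8]=F0: 4-byte lead, need 3 cont bytes. acc=0x0
Byte[9]=95: continuation. acc=(acc<<6)|0x15=0x15
Byte[10]=82: continuation. acc=(acc<<6)|0x02=0x542
Byte[11]=93: continuation. acc=(acc<<6)|0x13=0x15093
Completed: cp=U+15093 (starts at byte 8)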